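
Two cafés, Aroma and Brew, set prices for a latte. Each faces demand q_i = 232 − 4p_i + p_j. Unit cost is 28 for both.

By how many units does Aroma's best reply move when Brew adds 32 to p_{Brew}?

4

Aroma's profit: π = (p_{Aroma} − 28)(232 − 4p_{Aroma} + p_{Brew}).
∂π/∂p_{Aroma} = 344 − 8p_{Aroma} + p_{Brew} = 0 ⇒ p_{Aroma} = 43 + 0.125p_{Brew}.
The reaction-function slope is 0.125, so a 32-unit rise in p_{Brew} moves p_{Aroma} by 0.125 × 32 = 4. Aroma's best response rises — the actions are strategic complements.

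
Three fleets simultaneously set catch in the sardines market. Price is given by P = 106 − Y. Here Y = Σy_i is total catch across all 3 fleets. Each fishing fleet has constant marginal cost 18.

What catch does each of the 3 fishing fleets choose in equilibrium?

A representative fishing fleet's profit is π_i = y_i(106 − Y) − 18y_i, with Y = y_i + Σ_{j≠i} y_j.
First-order condition: 88 − 2y_i − Σ_{j≠i} y_j = 0.
In a symmetric equilibrium every fishing fleet chooses the same y, so Σ_{j≠i} y_j = 2y. The condition becomes 88 − 4y = 0, giving y = 88/4 = 22.

22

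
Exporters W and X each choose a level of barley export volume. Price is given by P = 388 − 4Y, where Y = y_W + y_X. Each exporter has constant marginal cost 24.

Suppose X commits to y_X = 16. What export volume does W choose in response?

37.5

Exporter W's profit: π = y_W(388 − 4(y_W + y_X)) − 24y_W.
∂π/∂y_W = 364 − 8y_W − 4y_X = 0, so y_W = 45.5 − 0.5y_X.
At y_X = 16: y_W = 45.5 − 0.5·16 = 37.5.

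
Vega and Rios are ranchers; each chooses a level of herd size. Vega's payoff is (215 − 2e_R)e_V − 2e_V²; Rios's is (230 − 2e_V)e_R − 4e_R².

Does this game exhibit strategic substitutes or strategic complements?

Expanding Vega's payoff: 215e_V − 2e_Re_V − 2e_V².
∂π/∂e_V = 215 − 2e_R − 4e_V = 0, so e_V = 53.75 − 0.5e_R.
The best-response slope de_V/de_R = −0.5 < 0: the reaction function is downward-sloping, so the choices are strategic substitutes.

strategic substitutes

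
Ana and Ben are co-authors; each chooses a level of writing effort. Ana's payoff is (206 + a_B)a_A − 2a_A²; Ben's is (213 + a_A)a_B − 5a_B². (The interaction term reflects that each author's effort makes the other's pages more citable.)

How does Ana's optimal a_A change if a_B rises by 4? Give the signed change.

1

Expanding Ana's payoff: 206a_A + a_Ba_A − 2a_A².
∂π/∂a_A = 206 + a_B − 4a_A = 0, so a_A = 51.5 + 0.25a_B.
The reaction-function slope is 0.25, so a 4-unit rise in a_B moves a_A by 0.25 × 4 = 1. Ana's best response rises — the actions are strategic complements.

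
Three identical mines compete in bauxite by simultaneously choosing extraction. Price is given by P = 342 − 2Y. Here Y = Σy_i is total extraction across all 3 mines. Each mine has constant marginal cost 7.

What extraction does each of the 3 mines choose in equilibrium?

41.875

A representative mine's profit is π_i = y_i(342 − 2Y) − 7y_i, with Y = y_i + Σ_{j≠i} y_j.
First-order condition: 335 − 4y_i − 2Σ_{j≠i} y_j = 0.
In a symmetric equilibrium every mine chooses the same y, so Σ_{j≠i} y_j = 2y. The condition becomes 335 − 8y = 0, giving y = 335/8 = 41.875.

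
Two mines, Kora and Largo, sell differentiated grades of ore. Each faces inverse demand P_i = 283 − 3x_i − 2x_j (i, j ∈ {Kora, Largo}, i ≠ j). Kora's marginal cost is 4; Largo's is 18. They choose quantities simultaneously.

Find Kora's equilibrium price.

Mine Kora's profit: π = x_{Kora}(283 − 3x_{Kora} − 2x_{Largo}) − 4x_{Kora}.
∂π/∂x_{Kora} = 279 − 6x_{Kora} − 2x_{Largo} = 0 ⇒ x_{Kora} = 46.5 − (1/3)x_{Largo}.
Similarly x_{Largo} = 265/6 − (1/3)x_{Kora}.
Plugging x_{Largo} into Kora's best response: x_{Kora} = 46.5 − (1/3)(265/6 − (1/3)x_{Kora}) ⇒ (8/9)x_{Kora} = 286/9, so x_{Kora} = 35.75.
Then x_{Largo} = 265/6 − (1/3)·35.75 = 32.25.
P_{Kora} = 283 − 3·35.75 − 2·32.25 = 111.25.

111.25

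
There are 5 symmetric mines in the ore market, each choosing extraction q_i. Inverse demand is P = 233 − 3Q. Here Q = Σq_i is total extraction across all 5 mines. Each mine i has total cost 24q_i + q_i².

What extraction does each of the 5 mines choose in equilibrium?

A representative mine's profit is π_i = q_i(233 − 3Q) − 24q_i − q_i², with Q = q_i + Σ_{j≠i} q_j.
First-order condition: 209 − 8q_i − 3Σ_{j≠i} q_j = 0.
With identical mines, set every q_j = q: then 209 − 8q − 12q = 0, i.e. q = 209/20 = 10.45.

10.45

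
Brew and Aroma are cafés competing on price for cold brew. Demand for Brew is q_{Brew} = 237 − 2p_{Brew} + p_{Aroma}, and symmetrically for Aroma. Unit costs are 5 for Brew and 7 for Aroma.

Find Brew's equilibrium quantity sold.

Brew's profit: π = (p_{Brew} − 5)(237 − 2p_{Brew} + p_{Aroma}).
∂π/∂p_{Brew} = 247 − 4p_{Brew} + p_{Aroma} = 0 ⇒ p_{Brew} = 61.75 + 0.25p_{Aroma}.
Similarly p_{Aroma} = 62.75 + 0.25p_{Brew}.
Solving the two reaction functions simultaneously: (1 − (0.25)(0.25))p_{Brew} = 61.75 + 0.25·62.75, so 0.9375p_{Brew} = 77.4375 and p_{Brew} = 82.6.
Then p_{Aroma} = 62.75 + 0.25·82.6 = 83.4.
q_{Brew} = 237 − 2·82.6 + 83.4 = 155.2.

155.2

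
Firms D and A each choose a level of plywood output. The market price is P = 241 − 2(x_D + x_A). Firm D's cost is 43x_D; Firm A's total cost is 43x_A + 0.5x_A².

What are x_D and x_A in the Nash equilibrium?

37.125, 24.75

Firm D's profit: π = x_D(241 − 2(x_D + x_A)) − 43x_D.
∂π/∂x_D = 198 − 4x_D − 2x_A = 0, so x_D = 49.5 − 0.5x_A.
For A: ∂π/∂x_A = 198 − 5x_A − 2x_D = 0 ⇒ x_A = 39.6 − 0.4x_D.
Plugging x_A into D's best response: x_D = 49.5 − 0.5(39.6 − 0.4x_D) ⇒ 0.8x_D = 29.7, so x_D = 37.125.
Then x_A = 39.6 − 0.4·37.125 = 24.75.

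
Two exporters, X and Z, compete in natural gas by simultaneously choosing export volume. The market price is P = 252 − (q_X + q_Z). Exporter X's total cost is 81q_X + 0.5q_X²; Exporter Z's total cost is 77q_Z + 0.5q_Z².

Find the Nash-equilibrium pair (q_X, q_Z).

Exporter X's profit: π = q_X(252 − (q_X + q_Z)) − 81q_X − 0.5q_X².
∂π/∂q_X = 171 − 3q_X − q_Z = 0, so q_X = 57 − (1/3)q_Z.
By the same steps for Z: q_Z = 175/3 − (1/3)q_X.
Substituting the second reaction function into the first: q_X = 57 − (1/3)(175/3 − (1/3)q_X), which gives (8/9)q_X = 338/9 ⇒ q_X = 42.25.
Then q_Z = 175/3 − (1/3)·42.25 = 44.25.

42.25, 44.25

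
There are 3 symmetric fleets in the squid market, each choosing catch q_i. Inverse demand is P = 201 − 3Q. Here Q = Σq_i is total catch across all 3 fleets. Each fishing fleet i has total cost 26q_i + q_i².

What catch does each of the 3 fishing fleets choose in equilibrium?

12.5

A representative fishing fleet's profit is π_i = q_i(201 − 3Q) − 26q_i − q_i², with Q = q_i + Σ_{j≠i} q_j.
First-order condition: 175 − 8q_i − 3Σ_{j≠i} q_j = 0.
Imposing symmetry (q_j = q for all j) turns Σ_{j≠i} q_j into 2q, so 175 = 14q and q = 12.5.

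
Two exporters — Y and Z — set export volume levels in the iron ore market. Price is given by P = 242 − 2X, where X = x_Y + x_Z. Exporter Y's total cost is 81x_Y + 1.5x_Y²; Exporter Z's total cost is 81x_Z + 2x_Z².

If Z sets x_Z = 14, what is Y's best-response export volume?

Exporter Y's profit: π = x_Y(242 − 2(x_Y + x_Z)) − 81x_Y − 1.5x_Y².
∂π/∂x_Y = 161 − 7x_Y − 2x_Z = 0, so x_Y = 23 − (2/7)x_Z.
At x_Z = 14: x_Y = 23 − (2/7)·14 = 19.

19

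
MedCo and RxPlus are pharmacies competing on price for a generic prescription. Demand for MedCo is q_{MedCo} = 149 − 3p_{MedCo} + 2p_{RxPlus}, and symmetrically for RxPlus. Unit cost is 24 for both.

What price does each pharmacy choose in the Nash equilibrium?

55.25

MedCo's profit: π = (p_{MedCo} − 24)(149 − 3p_{MedCo} + 2p_{RxPlus}).
∂π/∂p_{MedCo} = 221 − 6p_{MedCo} + 2p_{RxPlus} = 0 ⇒ p_{MedCo} = 221/6 + (1/3)p_{RxPlus}.
The game is symmetric, so in equilibrium p_{RxPlus} = p_{MedCo}: the reaction function gives (2/3)p_{MedCo} = 221/6, hence p_{MedCo} = 55.25.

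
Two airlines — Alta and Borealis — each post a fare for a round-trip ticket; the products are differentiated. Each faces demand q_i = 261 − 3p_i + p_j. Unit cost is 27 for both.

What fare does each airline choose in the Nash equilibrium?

68.4

Alta's profit: π = (p_{Alta} − 27)(261 − 3p_{Alta} + p_{Borealis}).
∂π/∂p_{Alta} = 342 − 6p_{Alta} + p_{Borealis} = 0 ⇒ p_{Alta} = 57 + (1/6)p_{Borealis}.
By symmetry p_{Borealis} = p_{Alta}; substituting into the reaction function, (5/6)p_{Alta} = 57 and p_{Alta} = 68.4.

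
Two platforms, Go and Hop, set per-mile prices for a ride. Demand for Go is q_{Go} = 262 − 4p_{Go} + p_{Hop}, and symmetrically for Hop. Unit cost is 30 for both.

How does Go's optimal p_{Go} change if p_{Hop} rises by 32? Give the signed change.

4

Go's profit: π = (p_{Go} − 30)(262 − 4p_{Go} + p_{Hop}).
∂π/∂p_{Go} = 382 − 8p_{Go} + p_{Hop} = 0 ⇒ p_{Go} = 47.75 + 0.125p_{Hop}.
The reaction-function slope is 0.125, so a 32-unit rise in p_{Hop} moves p_{Go} by 0.125 × 32 = 4. Go's best response rises — the actions are strategic complements.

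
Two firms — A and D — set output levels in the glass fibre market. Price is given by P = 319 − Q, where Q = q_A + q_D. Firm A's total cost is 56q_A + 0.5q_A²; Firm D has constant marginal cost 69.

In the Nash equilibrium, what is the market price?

166.4

Firm A's profit: π = q_A(319 − (q_A + q_D)) − 56q_A − 0.5q_A².
∂π/∂q_A = 263 − 3q_A − q_D = 0, so q_A = 263/3 − (1/3)q_D.
For D: ∂π/∂q_D = 250 − 2q_D − q_A = 0 ⇒ q_D = 125 − 0.5q_A.
Substituting the second reaction function into the first: q_A = 263/3 − (1/3)(125 − 0.5q_A), which gives (5/6)q_A = 46 ⇒ q_A = 55.2.
Then q_D = 125 − 0.5·55.2 = 97.4.
Equilibrium price: P = 319 − 152.6 = 166.4.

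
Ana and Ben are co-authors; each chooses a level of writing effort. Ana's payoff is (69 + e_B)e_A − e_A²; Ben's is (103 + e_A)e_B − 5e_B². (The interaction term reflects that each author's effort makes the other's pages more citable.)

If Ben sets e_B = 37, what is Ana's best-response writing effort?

53

Expanding Ana's payoff: 69e_A + e_Be_A − e_A².
∂π/∂e_A = 69 + e_B − 2e_A = 0, so e_A = 34.5 + 0.5e_B.
At e_B = 37: e_A = 34.5 + 0.5·37 = 53.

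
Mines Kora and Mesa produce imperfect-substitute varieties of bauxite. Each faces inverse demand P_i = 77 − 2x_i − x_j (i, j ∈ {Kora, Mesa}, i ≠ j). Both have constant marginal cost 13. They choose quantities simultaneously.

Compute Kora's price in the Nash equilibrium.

38.6

Mine Kora's profit: π = x_{Kora}(77 − 2x_{Kora} − x_{Mesa}) − 13x_{Kora}.
∂π/∂x_{Kora} = 64 − 4x_{Kora} − x_{Mesa} = 0 ⇒ x_{Kora} = 16 − 0.25x_{Mesa}.
By symmetry x_{Mesa} = x_{Kora}; substituting into the reaction function, 1.25x_{Kora} = 16 and x_{Kora} = 12.8.
P_{Kora} = 77 − 2·12.8 − 12.8 = 38.6.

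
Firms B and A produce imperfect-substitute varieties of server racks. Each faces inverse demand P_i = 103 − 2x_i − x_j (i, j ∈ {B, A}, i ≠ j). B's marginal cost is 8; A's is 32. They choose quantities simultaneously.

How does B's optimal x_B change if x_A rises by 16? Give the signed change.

Firm B's profit: π = x_B(103 − 2x_B − x_A) − 8x_B.
∂π/∂x_B = 95 − 4x_B − x_A = 0 ⇒ x_B = 23.75 − 0.25x_A.
The reaction-function slope is −0.25, so a 16-unit rise in x_A moves x_B by −0.25 × 16 = −4. B's best response falls — the actions are strategic substitutes.

-4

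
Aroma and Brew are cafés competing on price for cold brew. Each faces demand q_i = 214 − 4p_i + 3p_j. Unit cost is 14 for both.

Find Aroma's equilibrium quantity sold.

Aroma's profit: π = (p_{Aroma} − 14)(214 − 4p_{Aroma} + 3p_{Brew}).
∂π/∂p_{Aroma} = 270 − 8p_{Aroma} + 3p_{Brew} = 0 ⇒ p_{Aroma} = 33.75 + 0.375p_{Brew}.
By symmetry p_{Brew} = p_{Aroma}; substituting into the reaction function, 0.625p_{Aroma} = 33.75 and p_{Aroma} = 54.
q_{Aroma} = 214 − 4·54 + 3·54 = 160.

160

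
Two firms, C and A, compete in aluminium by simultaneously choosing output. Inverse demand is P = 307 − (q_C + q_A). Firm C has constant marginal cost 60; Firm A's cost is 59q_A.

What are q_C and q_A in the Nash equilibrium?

Firm C's profit: π = q_C(307 − (q_C + q_A)) − 60q_C.
∂π/∂q_C = 247 − 2q_C − q_A = 0, so q_C = 123.5 − 0.5q_A.
By the same steps for A: q_A = 124 − 0.5q_C.
Solving the two reaction functions simultaneously: (1 − (−0.5)(−0.5))q_C = 123.5 − 0.5·124, so 0.75q_C = 61.5 and q_C = 82.
Then q_A = 124 − 0.5·82 = 83.

82, 83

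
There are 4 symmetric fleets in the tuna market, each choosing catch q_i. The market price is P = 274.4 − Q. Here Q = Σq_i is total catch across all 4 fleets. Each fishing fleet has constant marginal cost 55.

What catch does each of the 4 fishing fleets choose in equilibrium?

43.88

A representative fishing fleet's profit is π_i = q_i(274.4 − Q) − 55q_i, with Q = q_i + Σ_{j≠i} q_j.
First-order condition: 219.4 − 2q_i − Σ_{j≠i} q_j = 0.
With identical fishing fleets, set every q_j = q: then 219.4 − 2q − 3q = 0, i.e. q = 219.4/5 = 43.88.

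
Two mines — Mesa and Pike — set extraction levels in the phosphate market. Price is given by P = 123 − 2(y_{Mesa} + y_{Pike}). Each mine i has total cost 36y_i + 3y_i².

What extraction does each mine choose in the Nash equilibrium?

7.25

Mine Mesa's profit: π = y_{Mesa}(123 − 2(y_{Mesa} + y_{Pike})) − 36y_{Mesa} − 3y_{Mesa}².
∂π/∂y_{Mesa} = 87 − 10y_{Mesa} − 2y_{Pike} = 0, so y_{Mesa} = 8.7 − 0.2y_{Pike}.
The game is symmetric, so in equilibrium y_{Pike} = y_{Mesa}: the reaction function gives 1.2y_{Mesa} = 8.7, hence y_{Mesa} = 7.25.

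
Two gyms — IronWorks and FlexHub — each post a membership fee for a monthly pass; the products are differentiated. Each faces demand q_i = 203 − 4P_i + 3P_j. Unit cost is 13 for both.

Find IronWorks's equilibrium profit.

5776

IronWorks's profit: π = (P_{IronWorks} − 13)(203 − 4P_{IronWorks} + 3P_{FlexHub}).
∂π/∂P_{IronWorks} = 255 − 8P_{IronWorks} + 3P_{FlexHub} = 0 ⇒ P_{IronWorks} = 31.875 + 0.375P_{FlexHub}.
By symmetry P_{FlexHub} = P_{IronWorks}; substituting into the reaction function, 0.625P_{IronWorks} = 31.875 and P_{IronWorks} = 51.
q_{IronWorks} = 203 − 4·51 + 3·51 = 152.
Profit = (51 − 13)·152 = 5776.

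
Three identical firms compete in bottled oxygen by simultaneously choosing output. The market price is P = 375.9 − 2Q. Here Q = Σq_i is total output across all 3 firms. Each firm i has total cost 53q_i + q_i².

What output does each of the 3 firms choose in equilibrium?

32.29

A representative firm's profit is π_i = q_i(375.9 − 2Q) − 53q_i − q_i², with Q = q_i + Σ_{j≠i} q_j.
First-order condition: 322.9 − 6q_i − 2Σ_{j≠i} q_j = 0.
With identical firms, set every q_j = q: then 322.9 − 6q − 4q = 0, i.e. q = 322.9/10 = 32.29.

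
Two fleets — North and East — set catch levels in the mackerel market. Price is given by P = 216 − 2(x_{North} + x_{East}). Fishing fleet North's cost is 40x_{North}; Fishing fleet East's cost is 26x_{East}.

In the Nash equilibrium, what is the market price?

Fishing fleet North's profit: π = x_{North}(216 − 2(x_{North} + x_{East})) − 40x_{North}.
∂π/∂x_{North} = 176 − 4x_{North} − 2x_{East} = 0, so x_{North} = 44 − 0.5x_{East}.
By the same steps for East: x_{East} = 47.5 − 0.5x_{North}.
Plugging x_{East} into North's best response: x_{North} = 44 − 0.5(47.5 − 0.5x_{North}) ⇒ 0.75x_{North} = 20.25, so x_{North} = 27.
Then x_{East} = 47.5 − 0.5·27 = 34.
Equilibrium price: P = 216 − 2·61 = 94.

94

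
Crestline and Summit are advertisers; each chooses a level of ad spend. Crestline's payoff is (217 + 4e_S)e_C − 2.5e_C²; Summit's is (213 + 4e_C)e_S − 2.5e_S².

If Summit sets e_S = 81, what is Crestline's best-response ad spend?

Expanding Crestline's payoff: 217e_C + 4e_Se_C − 2.5e_C².
∂π/∂e_C = 217 + 4e_S − 5e_C = 0, so e_C = 43.4 + 0.8e_S.
At e_S = 81: e_C = 43.4 + 0.8·81 = 108.2.

108.2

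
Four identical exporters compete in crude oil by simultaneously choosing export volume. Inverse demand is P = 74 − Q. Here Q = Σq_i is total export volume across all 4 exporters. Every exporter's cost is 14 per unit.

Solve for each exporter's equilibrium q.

A representative exporter's profit is π_i = q_i(74 − Q) − 14q_i, with Q = q_i + Σ_{j≠i} q_j.
First-order condition: 60 − 2q_i − Σ_{j≠i} q_j = 0.
Imposing symmetry (q_j = q for all j) turns Σ_{j≠i} q_j into 3q, so 60 = 5q and q = 12.

12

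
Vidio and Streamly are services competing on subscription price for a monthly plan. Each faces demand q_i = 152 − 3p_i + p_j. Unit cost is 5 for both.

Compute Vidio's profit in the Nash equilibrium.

2419.68

Vidio's profit: π = (p_{Vidio} − 5)(152 − 3p_{Vidio} + p_{Streamly}).
∂π/∂p_{Vidio} = 167 − 6p_{Vidio} + p_{Streamly} = 0 ⇒ p_{Vidio} = 167/6 + (1/6)p_{Streamly}.
By symmetry p_{Streamly} = p_{Vidio}; substituting into the reaction function, (5/6)p_{Vidio} = 167/6 and p_{Vidio} = 33.4.
q_{Vidio} = 152 − 3·33.4 + 33.4 = 85.2.
Profit = (33.4 − 5)·85.2 = 2419.68.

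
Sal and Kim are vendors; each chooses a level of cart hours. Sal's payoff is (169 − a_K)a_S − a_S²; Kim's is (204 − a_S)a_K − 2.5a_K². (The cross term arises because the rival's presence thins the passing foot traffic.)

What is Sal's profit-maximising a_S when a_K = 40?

Expanding Sal's payoff: 169a_S − a_Ka_S − a_S².
∂π/∂a_S = 169 − a_K − 2a_S = 0, so a_S = 84.5 − 0.5a_K.
At a_K = 40: a_S = 84.5 − 0.5·40 = 64.5.

64.5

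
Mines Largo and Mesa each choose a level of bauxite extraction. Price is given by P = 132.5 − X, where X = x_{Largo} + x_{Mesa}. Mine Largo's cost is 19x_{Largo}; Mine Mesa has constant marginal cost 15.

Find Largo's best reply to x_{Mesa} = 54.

Mine Largo's profit: π = x_{Largo}(132.5 − (x_{Largo} + x_{Mesa})) − 19x_{Largo}.
∂π/∂x_{Largo} = 113.5 − 2x_{Largo} − x_{Mesa} = 0, so x_{Largo} = 56.75 − 0.5x_{Mesa}.
At x_{Mesa} = 54: x_{Largo} = 56.75 − 0.5·54 = 29.75.

29.75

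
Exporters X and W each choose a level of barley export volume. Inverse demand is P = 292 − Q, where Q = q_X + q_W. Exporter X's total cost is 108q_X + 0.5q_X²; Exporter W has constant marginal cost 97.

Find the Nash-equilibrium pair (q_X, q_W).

34.6, 80.2

Exporter X's profit: π = q_X(292 − (q_X + q_W)) − 108q_X − 0.5q_X².
∂π/∂q_X = 184 − 3q_X − q_W = 0, so q_X = 184/3 − (1/3)q_W.
For W: ∂π/∂q_W = 195 − 2q_W − q_X = 0 ⇒ q_W = 97.5 − 0.5q_X.
Plugging q_W into X's best response: q_X = 184/3 − (1/3)(97.5 − 0.5q_X) ⇒ (5/6)q_X = 173/6, so q_X = 34.6.
Then q_W = 97.5 − 0.5·34.6 = 80.2.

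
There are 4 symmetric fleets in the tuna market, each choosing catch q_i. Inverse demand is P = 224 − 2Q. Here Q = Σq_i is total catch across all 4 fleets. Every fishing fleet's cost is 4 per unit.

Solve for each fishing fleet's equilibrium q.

A representative fishing fleet's profit is π_i = q_i(224 − 2Q) − 4q_i, with Q = q_i + Σ_{j≠i} q_j.
First-order condition: 220 − 4q_i − 2Σ_{j≠i} q_j = 0.
In a symmetric equilibrium every fishing fleet chooses the same q, so Σ_{j≠i} q_j = 3q. The condition becomes 220 − 10q = 0, giving q = 220/10 = 22.

22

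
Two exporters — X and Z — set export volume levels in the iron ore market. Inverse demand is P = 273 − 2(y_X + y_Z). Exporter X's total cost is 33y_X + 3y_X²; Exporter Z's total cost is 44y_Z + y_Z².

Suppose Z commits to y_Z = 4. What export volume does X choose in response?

Exporter X's profit: π = y_X(273 − 2(y_X + y_Z)) − 33y_X − 3y_X².
∂π/∂y_X = 240 − 10y_X − 2y_Z = 0, so y_X = 24 − 0.2y_Z.
At y_Z = 4: y_X = 24 − 0.2·4 = 23.2.

23.2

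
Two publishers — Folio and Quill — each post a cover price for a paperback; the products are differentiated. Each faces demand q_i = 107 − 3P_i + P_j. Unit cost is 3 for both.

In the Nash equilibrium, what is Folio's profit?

Folio's profit: π = (P_{Folio} − 3)(107 − 3P_{Folio} + P_{Quill}).
∂π/∂P_{Folio} = 116 − 6P_{Folio} + P_{Quill} = 0 ⇒ P_{Folio} = 58/3 + (1/6)P_{Quill}.
By symmetry P_{Quill} = P_{Folio}; substituting into the reaction function, (5/6)P_{Folio} = 58/3 and P_{Folio} = 23.2.
q_{Folio} = 107 − 3·23.2 + 23.2 = 60.6.
Profit = (23.2 − 3)·60.6 = 1224.12.

1224.12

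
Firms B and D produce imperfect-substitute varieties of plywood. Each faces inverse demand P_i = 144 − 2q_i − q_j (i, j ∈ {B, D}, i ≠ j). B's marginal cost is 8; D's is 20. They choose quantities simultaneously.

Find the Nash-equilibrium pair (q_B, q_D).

28, 24

Firm B's profit: π = q_B(144 − 2q_B − q_D) − 8q_B.
∂π/∂q_B = 136 − 4q_B − q_D = 0 ⇒ q_B = 34 − 0.25q_D.
Similarly q_D = 31 − 0.25q_B.
Solving the two reaction functions simultaneously: (1 − (−0.25)(−0.25))q_B = 34 − 0.25·31, so 0.9375q_B = 26.25 and q_B = 28.
Then q_D = 31 − 0.25·28 = 24.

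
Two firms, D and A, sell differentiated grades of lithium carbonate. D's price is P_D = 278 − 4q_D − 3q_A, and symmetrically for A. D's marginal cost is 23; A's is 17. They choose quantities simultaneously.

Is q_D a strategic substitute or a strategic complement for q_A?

strategic substitutes

Firm D's profit: π = q_D(278 − 4q_D − 3q_A) − 23q_D.
∂π/∂q_D = 255 − 8q_D − 3q_A = 0 ⇒ q_D = 31.875 − 0.375q_A.
The best-response slope dq_D/dq_A = −0.375 < 0: the reaction function is downward-sloping, so the choices are strategic substitutes.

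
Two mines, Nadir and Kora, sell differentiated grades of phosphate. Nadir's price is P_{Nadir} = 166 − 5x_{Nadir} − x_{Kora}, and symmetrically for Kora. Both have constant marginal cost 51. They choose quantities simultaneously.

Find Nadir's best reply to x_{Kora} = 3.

Mine Nadir's profit: π = x_{Nadir}(166 − 5x_{Nadir} − x_{Kora}) − 51x_{Nadir}.
∂π/∂x_{Nadir} = 115 − 10x_{Nadir} − x_{Kora} = 0 ⇒ x_{Nadir} = 11.5 − 0.1x_{Kora}.
At x_{Kora} = 3: x_{Nadir} = 11.5 − 0.1·3 = 11.2.

11.2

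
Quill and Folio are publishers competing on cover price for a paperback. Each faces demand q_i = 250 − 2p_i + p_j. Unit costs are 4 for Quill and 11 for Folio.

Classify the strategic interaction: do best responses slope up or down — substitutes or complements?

strategic complements

Quill's profit: π = (p_{Quill} − 4)(250 − 2p_{Quill} + p_{Folio}).
∂π/∂p_{Quill} = 258 − 4p_{Quill} + p_{Folio} = 0 ⇒ p_{Quill} = 64.5 + 0.25p_{Folio}.
The best-response slope dp_{Quill}/dp_{Folio} = 0.25 > 0: the reaction function is upward-sloping, so the choices are strategic complements.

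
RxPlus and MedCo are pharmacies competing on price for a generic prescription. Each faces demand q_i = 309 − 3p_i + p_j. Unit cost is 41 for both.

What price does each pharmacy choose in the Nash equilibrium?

RxPlus's profit: π = (p_{RxPlus} − 41)(309 − 3p_{RxPlus} + p_{MedCo}).
∂π/∂p_{RxPlus} = 432 − 6p_{RxPlus} + p_{MedCo} = 0 ⇒ p_{RxPlus} = 72 + (1/6)p_{MedCo}.
By symmetry p_{MedCo} = p_{RxPlus}; substituting into the reaction function, (5/6)p_{RxPlus} = 72 and p_{RxPlus} = 86.4.

86.4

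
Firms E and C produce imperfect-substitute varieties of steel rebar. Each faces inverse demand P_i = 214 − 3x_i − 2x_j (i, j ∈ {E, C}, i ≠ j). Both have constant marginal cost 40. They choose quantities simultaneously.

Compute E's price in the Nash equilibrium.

105.25

Firm E's profit: π = x_E(214 − 3x_E − 2x_C) − 40x_E.
∂π/∂x_E = 174 − 6x_E − 2x_C = 0 ⇒ x_E = 29 − (1/3)x_C.
Setting x_E = x_C in the reaction function: x_E = 29 − (1/3)x_E, so x_E = 29 / (4/3) = 21.75.
P_E = 214 − 3·21.75 − 2·21.75 = 105.25.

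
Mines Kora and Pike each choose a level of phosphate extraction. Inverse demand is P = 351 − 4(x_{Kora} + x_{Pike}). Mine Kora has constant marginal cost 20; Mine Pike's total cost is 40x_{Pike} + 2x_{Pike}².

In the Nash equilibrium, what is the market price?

Mine Kora's profit: π = x_{Kora}(351 − 4(x_{Kora} + x_{Pike})) − 20x_{Kora}.
∂π/∂x_{Kora} = 331 − 8x_{Kora} − 4x_{Pike} = 0, so x_{Kora} = 41.375 − 0.5x_{Pike}.
For Pike: ∂π/∂x_{Pike} = 311 − 12x_{Pike} − 4x_{Kora} = 0 ⇒ x_{Pike} = 311/12 − (1/3)x_{Kora}.
Plugging x_{Pike} into Kora's best response: x_{Kora} = 41.375 − 0.5(311/12 − (1/3)x_{Kora}) ⇒ (5/6)x_{Kora} = 341/12, so x_{Kora} = 34.1.
Then x_{Pike} = 311/12 − (1/3)·34.1 = 14.55.
Equilibrium price: P = 351 − 4·48.65 = 156.4.

156.4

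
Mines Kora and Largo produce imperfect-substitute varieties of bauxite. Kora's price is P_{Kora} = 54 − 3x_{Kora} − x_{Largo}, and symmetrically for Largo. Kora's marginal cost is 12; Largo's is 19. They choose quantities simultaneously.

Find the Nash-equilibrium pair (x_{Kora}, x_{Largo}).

Mine Kora's profit: π = x_{Kora}(54 − 3x_{Kora} − x_{Largo}) − 12x_{Kora}.
∂π/∂x_{Kora} = 42 − 6x_{Kora} − x_{Largo} = 0 ⇒ x_{Kora} = 7 − (1/6)x_{Largo}.
Similarly x_{Largo} = 35/6 − (1/6)x_{Kora}.
Solving the two reaction functions simultaneously: (1 − (−1/6)(−1/6))x_{Kora} = 7 − (1/6)·(35/6), so (35/36)x_{Kora} = 217/36 and x_{Kora} = 6.2.
Then x_{Largo} = 35/6 − (1/6)·6.2 = 4.8.

6.2, 4.8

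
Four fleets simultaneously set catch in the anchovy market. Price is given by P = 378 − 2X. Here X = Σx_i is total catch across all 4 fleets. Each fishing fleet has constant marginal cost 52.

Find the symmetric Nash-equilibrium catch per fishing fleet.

A representative fishing fleet's profit is π_i = x_i(378 − 2X) − 52x_i, with X = x_i + Σ_{j≠i} x_j.
First-order condition: 326 − 4x_i − 2Σ_{j≠i} x_j = 0.
With identical fishing fleets, set every x_j = x: then 326 − 4x − 6x = 0, i.e. x = 326/10 = 32.6.

32.6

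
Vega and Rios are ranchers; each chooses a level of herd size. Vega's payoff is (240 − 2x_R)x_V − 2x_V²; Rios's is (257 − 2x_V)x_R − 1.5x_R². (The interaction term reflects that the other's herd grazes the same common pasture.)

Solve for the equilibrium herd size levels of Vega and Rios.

Expanding Vega's payoff: 240x_V − 2x_Rx_V − 2x_V².
∂π/∂x_V = 240 − 2x_R − 4x_V = 0, so x_V = 60 − 0.5x_R.
Likewise for Rios: x_R = 257/3 − (2/3)x_V.
Plugging x_R into Vega's best response: x_V = 60 − 0.5(257/3 − (2/3)x_V) ⇒ (2/3)x_V = 103/6, so x_V = 25.75.
Then x_R = 257/3 − (2/3)·25.75 = 68.5.

25.75, 68.5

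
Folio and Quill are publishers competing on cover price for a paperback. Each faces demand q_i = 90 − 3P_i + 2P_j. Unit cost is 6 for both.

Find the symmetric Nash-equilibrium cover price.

Folio's profit: π = (P_{Folio} − 6)(90 − 3P_{Folio} + 2P_{Quill}).
∂π/∂P_{Folio} = 108 − 6P_{Folio} + 2P_{Quill} = 0 ⇒ P_{Folio} = 18 + (1/3)P_{Quill}.
By symmetry P_{Quill} = P_{Folio}; substituting into the reaction function, (2/3)P_{Folio} = 18 and P_{Folio} = 27.

27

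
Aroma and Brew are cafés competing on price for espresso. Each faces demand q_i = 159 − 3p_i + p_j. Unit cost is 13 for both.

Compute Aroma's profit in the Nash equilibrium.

Aroma's profit: π = (p_{Aroma} − 13)(159 − 3p_{Aroma} + p_{Brew}).
∂π/∂p_{Aroma} = 198 − 6p_{Aroma} + p_{Brew} = 0 ⇒ p_{Aroma} = 33 + (1/6)p_{Brew}.
Setting p_{Aroma} = p_{Brew} in the reaction function: p_{Aroma} = 33 + (1/6)p_{Aroma}, so p_{Aroma} = 33 / (5/6) = 39.6.
q_{Aroma} = 159 − 3·39.6 + 39.6 = 79.8.
Profit = (39.6 − 13)·79.8 = 2122.68.

2122.68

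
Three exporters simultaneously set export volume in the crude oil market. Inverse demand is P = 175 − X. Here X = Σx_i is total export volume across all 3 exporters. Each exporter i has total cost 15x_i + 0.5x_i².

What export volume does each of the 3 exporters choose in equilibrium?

A representative exporter's profit is π_i = x_i(175 − X) − 15x_i − 0.5x_i², with X = x_i + Σ_{j≠i} x_j.
First-order condition: 160 − 3x_i − Σ_{j≠i} x_j = 0.
With identical exporters, set every x_j = x: then 160 − 3x − 2x = 0, i.e. x = 160/5 = 32.

32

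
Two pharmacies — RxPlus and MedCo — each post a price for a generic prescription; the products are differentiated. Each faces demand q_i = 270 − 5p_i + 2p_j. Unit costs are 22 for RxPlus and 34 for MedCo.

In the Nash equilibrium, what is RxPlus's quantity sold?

133.75

RxPlus's profit: π = (p_{RxPlus} − 22)(270 − 5p_{RxPlus} + 2p_{MedCo}).
∂π/∂p_{RxPlus} = 380 − 10p_{RxPlus} + 2p_{MedCo} = 0 ⇒ p_{RxPlus} = 38 + 0.2p_{MedCo}.
Similarly p_{MedCo} = 44 + 0.2p_{RxPlus}.
Substituting the second reaction function into the first: p_{RxPlus} = 38 + 0.2(44 + 0.2p_{RxPlus}), which gives 0.96p_{RxPlus} = 46.8 ⇒ p_{RxPlus} = 48.75.
Then p_{MedCo} = 44 + 0.2·48.75 = 53.75.
q_{RxPlus} = 270 − 5·48.75 + 2·53.75 = 133.75.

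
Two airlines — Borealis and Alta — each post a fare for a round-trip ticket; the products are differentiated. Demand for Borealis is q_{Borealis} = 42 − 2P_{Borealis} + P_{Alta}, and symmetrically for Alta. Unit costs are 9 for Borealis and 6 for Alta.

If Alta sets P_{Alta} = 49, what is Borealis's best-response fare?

Borealis's profit: π = (P_{Borealis} − 9)(42 − 2P_{Borealis} + P_{Alta}).
∂π/∂P_{Borealis} = 60 − 4P_{Borealis} + P_{Alta} = 0 ⇒ P_{Borealis} = 15 + 0.25P_{Alta}.
At P_{Alta} = 49: P_{Borealis} = 15 + 0.25·49 = 27.25.

27.25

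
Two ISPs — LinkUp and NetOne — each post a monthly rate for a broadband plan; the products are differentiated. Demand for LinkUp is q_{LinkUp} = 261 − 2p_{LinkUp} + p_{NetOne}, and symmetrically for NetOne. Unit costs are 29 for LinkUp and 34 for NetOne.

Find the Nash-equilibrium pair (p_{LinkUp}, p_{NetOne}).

107, 109

LinkUp's profit: π = (p_{LinkUp} − 29)(261 − 2p_{LinkUp} + p_{NetOne}).
∂π/∂p_{LinkUp} = 319 − 4p_{LinkUp} + p_{NetOne} = 0 ⇒ p_{LinkUp} = 79.75 + 0.25p_{NetOne}.
Similarly p_{NetOne} = 82.25 + 0.25p_{LinkUp}.
Solving the two reaction functions simultaneously: (1 − (0.25)(0.25))p_{LinkUp} = 79.75 + 0.25·82.25, so 0.9375p_{LinkUp} = 100.3125 and p_{LinkUp} = 107.
Then p_{NetOne} = 82.25 + 0.25·107 = 109.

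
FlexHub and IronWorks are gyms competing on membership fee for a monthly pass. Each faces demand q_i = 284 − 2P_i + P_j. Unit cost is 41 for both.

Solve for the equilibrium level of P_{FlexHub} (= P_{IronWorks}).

122

FlexHub's profit: π = (P_{FlexHub} − 41)(284 − 2P_{FlexHub} + P_{IronWorks}).
∂π/∂P_{FlexHub} = 366 − 4P_{FlexHub} + P_{IronWorks} = 0 ⇒ P_{FlexHub} = 91.5 + 0.25P_{IronWorks}.
Setting P_{FlexHub} = P_{IronWorks} in the reaction function: P_{FlexHub} = 91.5 + 0.25P_{FlexHub}, so P_{FlexHub} = 91.5 / 0.75 = 122.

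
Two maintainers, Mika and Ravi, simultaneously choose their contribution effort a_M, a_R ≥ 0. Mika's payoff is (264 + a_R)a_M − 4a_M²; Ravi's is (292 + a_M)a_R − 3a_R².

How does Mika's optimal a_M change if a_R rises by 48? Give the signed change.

Expanding Mika's payoff: 264a_M + a_Ra_M − 4a_M².
∂π/∂a_M = 264 + a_R − 8a_M = 0, so a_M = 33 + 0.125a_R.
The reaction-function slope is 0.125, so a 48-unit rise in a_R moves a_M by 0.125 × 48 = 6. Mika's best response rises — the actions are strategic complements.

6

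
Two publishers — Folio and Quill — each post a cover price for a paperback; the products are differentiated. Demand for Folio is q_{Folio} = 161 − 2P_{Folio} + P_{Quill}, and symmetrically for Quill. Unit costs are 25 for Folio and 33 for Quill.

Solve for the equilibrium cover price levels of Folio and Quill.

71.4, 74.6

Folio's profit: π = (P_{Folio} − 25)(161 − 2P_{Folio} + P_{Quill}).
∂π/∂P_{Folio} = 211 − 4P_{Folio} + P_{Quill} = 0 ⇒ P_{Folio} = 52.75 + 0.25P_{Quill}.
Similarly P_{Quill} = 56.75 + 0.25P_{Folio}.
Plugging P_{Quill} into Folio's best response: P_{Folio} = 52.75 + 0.25(56.75 + 0.25P_{Folio}) ⇒ 0.9375P_{Folio} = 66.9375, so P_{Folio} = 71.4.
Then P_{Quill} = 56.75 + 0.25·71.4 = 74.6.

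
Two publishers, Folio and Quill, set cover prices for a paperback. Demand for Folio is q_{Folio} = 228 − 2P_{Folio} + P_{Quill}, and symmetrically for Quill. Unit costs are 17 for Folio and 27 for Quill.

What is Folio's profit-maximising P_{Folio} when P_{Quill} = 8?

67.5

Folio's profit: π = (P_{Folio} − 17)(228 − 2P_{Folio} + P_{Quill}).
∂π/∂P_{Folio} = 262 − 4P_{Folio} + P_{Quill} = 0 ⇒ P_{Folio} = 65.5 + 0.25P_{Quill}.
At P_{Quill} = 8: P_{Folio} = 65.5 + 0.25·8 = 67.5.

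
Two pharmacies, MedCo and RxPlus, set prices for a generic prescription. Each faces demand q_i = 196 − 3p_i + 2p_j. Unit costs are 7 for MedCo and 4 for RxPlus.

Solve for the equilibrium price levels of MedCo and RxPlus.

MedCo's profit: π = (p_{MedCo} − 7)(196 − 3p_{MedCo} + 2p_{RxPlus}).
∂π/∂p_{MedCo} = 217 − 6p_{MedCo} + 2p_{RxPlus} = 0 ⇒ p_{MedCo} = 217/6 + (1/3)p_{RxPlus}.
Similarly p_{RxPlus} = 104/3 + (1/3)p_{MedCo}.
Substituting the second reaction function into the first: p_{MedCo} = 217/6 + (1/3)(104/3 + (1/3)p_{MedCo}), which gives (8/9)p_{MedCo} = 859/18 ⇒ p_{MedCo} = 53.6875.
Then p_{RxPlus} = 104/3 + (1/3)·53.6875 = 52.5625.

53.6875, 52.5625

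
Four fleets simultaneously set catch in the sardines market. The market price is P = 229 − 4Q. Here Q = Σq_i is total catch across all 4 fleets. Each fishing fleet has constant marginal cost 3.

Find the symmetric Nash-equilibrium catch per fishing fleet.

A representative fishing fleet's profit is π_i = q_i(229 − 4Q) − 3q_i, with Q = q_i + Σ_{j≠i} q_j.
First-order condition: 226 − 8q_i − 4Σ_{j≠i} q_j = 0.
In a symmetric equilibrium every fishing fleet chooses the same q, so Σ_{j≠i} q_j = 3q. The condition becomes 226 − 20q = 0, giving q = 226/20 = 11.3.

11.3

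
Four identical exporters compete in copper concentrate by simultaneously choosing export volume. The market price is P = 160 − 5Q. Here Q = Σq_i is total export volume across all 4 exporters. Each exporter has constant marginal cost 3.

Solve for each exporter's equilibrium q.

6.28

A representative exporter's profit is π_i = q_i(160 − 5Q) − 3q_i, with Q = q_i + Σ_{j≠i} q_j.
First-order condition: 157 − 10q_i − 5Σ_{j≠i} q_j = 0.
With identical exporters, set every q_j = q: then 157 − 10q − 15q = 0, i.e. q = 157/25 = 6.28.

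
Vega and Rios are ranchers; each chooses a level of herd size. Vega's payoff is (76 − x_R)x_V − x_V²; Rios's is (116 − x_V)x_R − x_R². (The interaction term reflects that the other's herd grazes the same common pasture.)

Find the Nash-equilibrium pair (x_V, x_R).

12, 52

Expanding Vega's payoff: 76x_V − x_Rx_V − x_V².
∂π/∂x_V = 76 − x_R − 2x_V = 0, so x_V = 38 − 0.5x_R.
Likewise for Rios: x_R = 58 − 0.5x_V.
Plugging x_R into Vega's best response: x_V = 38 − 0.5(58 − 0.5x_V) ⇒ 0.75x_V = 9, so x_V = 12.
Then x_R = 58 − 0.5·12 = 52.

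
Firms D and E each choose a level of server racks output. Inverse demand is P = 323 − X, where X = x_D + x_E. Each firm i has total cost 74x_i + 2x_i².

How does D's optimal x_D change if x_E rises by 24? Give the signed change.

-4

Firm D's profit: π = x_D(323 − (x_D + x_E)) − 74x_D − 2x_D².
∂π/∂x_D = 249 − 6x_D − x_E = 0, so x_D = 41.5 − (1/6)x_E.
The reaction-function slope is −1/6, so a 24-unit rise in x_E moves x_D by −1/6 × 24 = −4. D's best response falls — the actions are strategic substitutes.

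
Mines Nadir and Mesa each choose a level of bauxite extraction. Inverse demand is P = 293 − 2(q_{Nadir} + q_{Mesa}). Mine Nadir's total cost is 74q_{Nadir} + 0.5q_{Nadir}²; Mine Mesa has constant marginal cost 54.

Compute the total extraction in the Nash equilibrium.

Mine Nadir's profit: π = q_{Nadir}(293 − 2(q_{Nadir} + q_{Mesa})) − 74q_{Nadir} − 0.5q_{Nadir}².
∂π/∂q_{Nadir} = 219 − 5q_{Nadir} − 2q_{Mesa} = 0, so q_{Nadir} = 43.8 − 0.4q_{Mesa}.
For Mesa: ∂π/∂q_{Mesa} = 239 − 4q_{Mesa} − 2q_{Nadir} = 0 ⇒ q_{Mesa} = 59.75 − 0.5q_{Nadir}.
Substituting the second reaction function into the first: q_{Nadir} = 43.8 − 0.4(59.75 − 0.5q_{Nadir}), which gives 0.8q_{Nadir} = 19.9 ⇒ q_{Nadir} = 24.875.
Then q_{Mesa} = 59.75 − 0.5·24.875 = 47.3125.
Total extraction: 24.875 + 47.3125 = 72.1875.

72.1875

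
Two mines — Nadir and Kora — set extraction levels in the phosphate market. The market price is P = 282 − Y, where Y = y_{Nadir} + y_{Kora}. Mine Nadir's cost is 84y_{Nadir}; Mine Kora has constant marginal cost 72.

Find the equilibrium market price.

146

Mine Nadir's profit: π = y_{Nadir}(282 − (y_{Nadir} + y_{Kora})) − 84y_{Nadir}.
∂π/∂y_{Nadir} = 198 − 2y_{Nadir} − y_{Kora} = 0, so y_{Nadir} = 99 − 0.5y_{Kora}.
By the same steps for Kora: y_{Kora} = 105 − 0.5y_{Nadir}.
Plugging y_{Kora} into Nadir's best response: y_{Nadir} = 99 − 0.5(105 − 0.5y_{Nadir}) ⇒ 0.75y_{Nadir} = 46.5, so y_{Nadir} = 62.
Then y_{Kora} = 105 − 0.5·62 = 74.
Equilibrium price: P = 282 − 136 = 146.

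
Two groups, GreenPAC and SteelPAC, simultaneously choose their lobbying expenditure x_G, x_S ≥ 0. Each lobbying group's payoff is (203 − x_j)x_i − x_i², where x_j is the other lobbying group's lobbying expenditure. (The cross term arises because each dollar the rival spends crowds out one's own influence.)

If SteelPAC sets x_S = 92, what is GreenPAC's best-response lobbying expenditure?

55.5

GreenPAC's payoff is (203 − x_S)x_G − x_G².
∂π/∂x_G = 203 − x_S − 2x_G = 0, so x_G = 101.5 − 0.5x_S.
At x_S = 92: x_G = 101.5 − 0.5·92 = 55.5.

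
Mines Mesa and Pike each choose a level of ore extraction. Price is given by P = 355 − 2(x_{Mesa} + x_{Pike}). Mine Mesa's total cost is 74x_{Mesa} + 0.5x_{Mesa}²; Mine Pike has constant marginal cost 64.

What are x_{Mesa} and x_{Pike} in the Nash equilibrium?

Mine Mesa's profit: π = x_{Mesa}(355 − 2(x_{Mesa} + x_{Pike})) − 74x_{Mesa} − 0.5x_{Mesa}².
∂π/∂x_{Mesa} = 281 − 5x_{Mesa} − 2x_{Pike} = 0, so x_{Mesa} = 56.2 − 0.4x_{Pike}.
For Pike: ∂π/∂x_{Pike} = 291 − 4x_{Pike} − 2x_{Mesa} = 0 ⇒ x_{Pike} = 72.75 − 0.5x_{Mesa}.
Substituting the second reaction function into the first: x_{Mesa} = 56.2 − 0.4(72.75 − 0.5x_{Mesa}), which gives 0.8x_{Mesa} = 27.1 ⇒ x_{Mesa} = 33.875.
Then x_{Pike} = 72.75 − 0.5·33.875 = 55.8125.

33.875, 55.8125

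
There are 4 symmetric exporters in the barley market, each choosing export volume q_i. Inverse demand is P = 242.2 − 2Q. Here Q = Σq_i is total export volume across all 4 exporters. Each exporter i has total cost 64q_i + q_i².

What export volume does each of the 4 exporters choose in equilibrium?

A representative exporter's profit is π_i = q_i(242.2 − 2Q) − 64q_i − q_i², with Q = q_i + Σ_{j≠i} q_j.
First-order condition: 178.2 − 6q_i − 2Σ_{j≠i} q_j = 0.
In a symmetric equilibrium every exporter chooses the same q, so Σ_{j≠i} q_j = 3q. The condition becomes 178.2 − 12q = 0, giving q = 178.2/12 = 14.85.

14.85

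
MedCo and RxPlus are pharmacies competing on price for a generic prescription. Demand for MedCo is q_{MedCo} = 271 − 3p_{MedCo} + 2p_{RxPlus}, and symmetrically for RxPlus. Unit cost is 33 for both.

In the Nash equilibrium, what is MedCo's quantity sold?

MedCo's profit: π = (p_{MedCo} − 33)(271 − 3p_{MedCo} + 2p_{RxPlus}).
∂π/∂p_{MedCo} = 370 − 6p_{MedCo} + 2p_{RxPlus} = 0 ⇒ p_{MedCo} = 185/3 + (1/3)p_{RxPlus}.
By symmetry p_{RxPlus} = p_{MedCo}; substituting into the reaction function, (2/3)p_{MedCo} = 185/3 and p_{MedCo} = 92.5.
q_{MedCo} = 271 − 3·92.5 + 2·92.5 = 178.5.

178.5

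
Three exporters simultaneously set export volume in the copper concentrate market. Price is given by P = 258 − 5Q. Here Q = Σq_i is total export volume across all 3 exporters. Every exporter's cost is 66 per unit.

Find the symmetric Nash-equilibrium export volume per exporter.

9.6

A representative exporter's profit is π_i = q_i(258 − 5Q) − 66q_i, with Q = q_i + Σ_{j≠i} q_j.
First-order condition: 192 − 10q_i − 5Σ_{j≠i} q_j = 0.
In a symmetric equilibrium every exporter chooses the same q, so Σ_{j≠i} q_j = 2q. The condition becomes 192 − 20q = 0, giving q = 192/20 = 9.6.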